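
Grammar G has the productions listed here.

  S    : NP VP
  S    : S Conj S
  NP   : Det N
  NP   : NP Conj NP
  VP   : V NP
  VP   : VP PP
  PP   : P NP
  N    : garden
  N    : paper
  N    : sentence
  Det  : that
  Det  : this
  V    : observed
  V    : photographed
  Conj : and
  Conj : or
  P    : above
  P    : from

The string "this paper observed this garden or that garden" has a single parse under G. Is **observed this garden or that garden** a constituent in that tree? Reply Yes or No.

Yes

[S [NP [Det this] [N paper]] [VP [V observed] [NP [NP [Det this] [N garden]] [Conj or] [NP [Det that] [N garden]]]]]
The words 'observed this garden or that garden' are exhaustively dominated by a single VP node (built by VP → V NP), so they form a constituent.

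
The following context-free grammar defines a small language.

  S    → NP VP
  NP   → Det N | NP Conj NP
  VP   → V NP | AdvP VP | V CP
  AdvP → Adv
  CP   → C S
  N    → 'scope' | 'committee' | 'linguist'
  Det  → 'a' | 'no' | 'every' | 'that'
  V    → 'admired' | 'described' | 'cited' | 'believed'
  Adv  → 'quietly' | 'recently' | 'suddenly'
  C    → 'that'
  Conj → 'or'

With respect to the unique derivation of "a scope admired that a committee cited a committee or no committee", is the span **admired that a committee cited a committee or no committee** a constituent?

[S [NP [Det a] [N scope]] [VP [V admired] [CP [C that] [S [NP [Det a] [N committee]] [VP [V cited] [NP [NP [Det a] [N committee]] [Conj or] [NP [Det no] [N committee]]]]]]]]
The words 'admired that a committee cited a committee or no committee' are exhaustively dominated by a single VP node (built by VP → V CP), so they form a constituent.

Yes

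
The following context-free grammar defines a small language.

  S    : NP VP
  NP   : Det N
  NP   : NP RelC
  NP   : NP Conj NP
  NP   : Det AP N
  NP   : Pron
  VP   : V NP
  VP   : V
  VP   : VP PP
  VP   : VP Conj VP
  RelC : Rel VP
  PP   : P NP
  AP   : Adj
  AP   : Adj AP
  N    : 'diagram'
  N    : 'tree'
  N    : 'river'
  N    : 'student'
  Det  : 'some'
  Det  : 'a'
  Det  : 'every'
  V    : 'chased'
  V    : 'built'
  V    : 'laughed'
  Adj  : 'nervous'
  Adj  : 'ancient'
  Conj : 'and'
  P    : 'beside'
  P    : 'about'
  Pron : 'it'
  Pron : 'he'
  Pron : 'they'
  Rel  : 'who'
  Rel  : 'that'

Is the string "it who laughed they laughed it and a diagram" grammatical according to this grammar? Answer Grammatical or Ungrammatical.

Grammatical

S
  NP
    NP
      Pron: it
    RelC
      Rel: who
      VP
        V: laughed
        NP
          Pron: they
  VP
    V: laughed
    NP
      NP
        Pron: it
      Conj: and
      NP
        Det: a
        N: diagram
Each bracket corresponds to one application of a listed rule, so the string is derivable from S.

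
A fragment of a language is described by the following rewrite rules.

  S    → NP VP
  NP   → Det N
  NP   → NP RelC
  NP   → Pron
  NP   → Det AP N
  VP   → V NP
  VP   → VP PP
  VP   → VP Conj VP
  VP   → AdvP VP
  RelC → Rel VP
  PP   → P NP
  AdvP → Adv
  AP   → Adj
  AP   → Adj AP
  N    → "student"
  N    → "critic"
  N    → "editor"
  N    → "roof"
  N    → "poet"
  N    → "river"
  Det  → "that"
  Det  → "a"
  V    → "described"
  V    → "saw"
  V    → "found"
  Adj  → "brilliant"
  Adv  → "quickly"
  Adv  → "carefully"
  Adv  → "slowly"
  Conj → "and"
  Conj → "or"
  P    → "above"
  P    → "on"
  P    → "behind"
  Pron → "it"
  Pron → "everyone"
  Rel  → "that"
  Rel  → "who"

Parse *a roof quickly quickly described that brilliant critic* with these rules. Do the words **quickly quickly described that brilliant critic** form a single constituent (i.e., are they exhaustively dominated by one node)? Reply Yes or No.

[S [NP [Det a] [N roof]] [VP [AdvP [Adv quickly]] [VP [AdvP [Adv quickly]] [VP [V described] [NP [Det that] [AP [Adj brilliant]] [N critic]]]]]]
The words 'quickly quickly described that brilliant critic' are exhaustively dominated by a single VP node (built by VP → AdvP VP), so they form a constituent.

Yes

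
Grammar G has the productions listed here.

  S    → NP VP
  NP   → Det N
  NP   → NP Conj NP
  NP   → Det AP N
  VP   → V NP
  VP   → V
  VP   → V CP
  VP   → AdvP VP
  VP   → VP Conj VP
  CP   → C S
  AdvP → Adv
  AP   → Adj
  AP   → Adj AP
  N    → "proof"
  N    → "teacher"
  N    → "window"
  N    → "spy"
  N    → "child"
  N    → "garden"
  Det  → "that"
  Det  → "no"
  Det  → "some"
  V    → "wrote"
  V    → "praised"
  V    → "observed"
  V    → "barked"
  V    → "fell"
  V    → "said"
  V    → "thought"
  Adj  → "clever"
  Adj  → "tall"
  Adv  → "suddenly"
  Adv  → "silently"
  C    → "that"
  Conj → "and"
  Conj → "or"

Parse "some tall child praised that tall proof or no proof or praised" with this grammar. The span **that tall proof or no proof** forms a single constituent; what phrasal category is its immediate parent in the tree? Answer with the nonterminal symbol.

VP

S
  NP
    Det: some
    AP
      Adj: tall
    N: child
  VP
    VP
      V: praised
      NP
        NP
          Det: that
          AP
            Adj: tall
          N: proof
        Conj: or
        NP
          Det: no
          N: proof
    Conj: or
    VP
      V: praised
The span 'that tall proof or no proof' is the NP node built by NP → NP Conj NP.
Its mother is the VP built by VP → V NP.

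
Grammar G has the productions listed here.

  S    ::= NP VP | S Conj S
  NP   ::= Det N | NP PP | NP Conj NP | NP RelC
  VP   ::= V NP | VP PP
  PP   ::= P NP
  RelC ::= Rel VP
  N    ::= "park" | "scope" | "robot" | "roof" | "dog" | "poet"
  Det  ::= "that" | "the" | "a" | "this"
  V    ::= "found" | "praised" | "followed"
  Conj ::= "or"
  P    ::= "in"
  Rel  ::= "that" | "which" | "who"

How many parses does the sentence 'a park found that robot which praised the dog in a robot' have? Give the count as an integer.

Two of the 4 distinct bracketings:
[S [NP [Det a] [N park]] [VP [V found] [NP [NP [NP [Det that] [N robot]] [RelC [Rel which] [VP [V praised] [NP [Det the] [N dog]]]]] [PP [P in] [NP [Det a] [N robot]]]]]]
[S [NP [Det a] [N park]] [VP [V found] [NP [NP [Det that] [N robot]] [RelC [Rel which] [VP [V praised] [NP [NP [Det the] [N dog]] [PP [P in] [NP [Det a] [N robot]]]]]]]]]
The trees differ in how a recursive rule is bracketed over the same span.

4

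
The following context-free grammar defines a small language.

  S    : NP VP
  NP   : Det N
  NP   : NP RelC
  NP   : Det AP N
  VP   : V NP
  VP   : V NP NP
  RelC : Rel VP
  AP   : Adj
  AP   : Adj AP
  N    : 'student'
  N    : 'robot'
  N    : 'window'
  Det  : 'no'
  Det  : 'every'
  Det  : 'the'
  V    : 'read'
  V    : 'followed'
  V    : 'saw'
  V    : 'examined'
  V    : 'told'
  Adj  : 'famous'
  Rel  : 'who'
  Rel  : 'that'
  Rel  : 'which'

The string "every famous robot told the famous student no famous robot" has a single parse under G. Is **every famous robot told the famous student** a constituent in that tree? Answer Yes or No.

[S [NP [Det every] [AP [Adj famous]] [N robot]] [VP [V told] [NP [Det the] [AP [Adj famous]] [N student]] [NP [Det no] [AP [Adj famous]] [N robot]]]]
The smallest constituent containing 'every famous robot told the famous student' is the S spanning 'every famous robot told the famous student no famous robot'; no single node in the tree dominates exactly the given words.

No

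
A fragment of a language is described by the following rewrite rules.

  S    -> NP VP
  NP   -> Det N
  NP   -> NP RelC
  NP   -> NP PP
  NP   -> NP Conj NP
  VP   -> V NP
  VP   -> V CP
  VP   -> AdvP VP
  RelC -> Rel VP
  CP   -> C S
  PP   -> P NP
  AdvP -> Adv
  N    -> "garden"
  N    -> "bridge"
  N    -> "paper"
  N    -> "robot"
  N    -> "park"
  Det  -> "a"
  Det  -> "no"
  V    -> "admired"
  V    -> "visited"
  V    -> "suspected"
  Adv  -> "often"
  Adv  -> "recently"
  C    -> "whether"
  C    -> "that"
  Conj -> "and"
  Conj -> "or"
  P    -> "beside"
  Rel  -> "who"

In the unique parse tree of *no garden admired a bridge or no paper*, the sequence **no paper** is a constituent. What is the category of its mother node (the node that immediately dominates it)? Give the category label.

NP

[S [NP [Det no] [N garden]] [VP [V admired] [NP [NP [Det a] [N bridge]] [Conj or] [NP [Det no] [N paper]]]]]
The span 'no paper' is the NP node built by NP → Det N.
Its mother is the NP built by NP → NP Conj NP.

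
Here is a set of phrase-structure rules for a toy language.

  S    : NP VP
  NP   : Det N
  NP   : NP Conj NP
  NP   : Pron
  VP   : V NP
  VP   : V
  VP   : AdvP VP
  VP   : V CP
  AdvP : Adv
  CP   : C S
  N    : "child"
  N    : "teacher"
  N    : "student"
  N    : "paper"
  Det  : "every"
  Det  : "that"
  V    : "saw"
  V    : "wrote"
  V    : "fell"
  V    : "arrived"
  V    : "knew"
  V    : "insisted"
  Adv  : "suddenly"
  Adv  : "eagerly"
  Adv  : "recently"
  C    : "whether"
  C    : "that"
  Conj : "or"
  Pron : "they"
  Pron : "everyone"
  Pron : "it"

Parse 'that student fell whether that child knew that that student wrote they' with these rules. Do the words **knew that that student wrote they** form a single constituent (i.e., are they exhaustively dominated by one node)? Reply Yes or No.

[S [NP [Det that] [N student]] [VP [V fell] [CP [C whether] [S [NP [Det that] [N child]] [VP [V knew] [CP [C that] [S [NP [Det that] [N student]] [VP [V wrote] [NP [Pron they]]]]]]]]]]
The words 'knew that that student wrote they' are exhaustively dominated by a single VP node (built by VP → V CP), so they form a constituent.

Yes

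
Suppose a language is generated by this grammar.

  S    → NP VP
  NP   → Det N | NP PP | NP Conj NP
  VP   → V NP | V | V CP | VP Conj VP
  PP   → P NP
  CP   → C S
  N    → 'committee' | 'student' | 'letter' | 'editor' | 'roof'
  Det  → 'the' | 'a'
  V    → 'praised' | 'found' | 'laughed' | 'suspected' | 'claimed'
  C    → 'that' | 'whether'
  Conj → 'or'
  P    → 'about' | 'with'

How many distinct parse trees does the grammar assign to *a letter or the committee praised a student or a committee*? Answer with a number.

[S [NP [NP [Det a] [N letter]] [Conj or] [NP [Det the] [N committee]]] [VP [V praised] [NP [NP [Det a] [N student]] [Conj or] [NP [Det a] [N committee]]]]]
No rule offers an alternative attachment or grouping for any span, so this is the only derivation.

1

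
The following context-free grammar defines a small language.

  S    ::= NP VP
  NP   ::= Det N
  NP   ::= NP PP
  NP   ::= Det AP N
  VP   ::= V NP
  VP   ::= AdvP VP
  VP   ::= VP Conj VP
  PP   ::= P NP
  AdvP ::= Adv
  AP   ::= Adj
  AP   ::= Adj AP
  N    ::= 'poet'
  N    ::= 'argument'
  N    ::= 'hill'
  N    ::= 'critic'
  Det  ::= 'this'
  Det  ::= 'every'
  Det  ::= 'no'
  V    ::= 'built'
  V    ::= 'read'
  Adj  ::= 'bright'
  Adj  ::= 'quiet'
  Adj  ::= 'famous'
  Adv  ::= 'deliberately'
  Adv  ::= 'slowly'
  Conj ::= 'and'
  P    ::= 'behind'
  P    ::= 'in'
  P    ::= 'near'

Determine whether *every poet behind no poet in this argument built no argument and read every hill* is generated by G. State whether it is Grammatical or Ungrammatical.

S
  NP
    NP
      Det: every
      N: poet
    PP
      P: behind
      NP
        NP
          Det: no
          N: poet
        PP
          P: in
          NP
            Det: this
            N: argument
  VP
    VP
      V: built
      NP
        Det: no
        N: argument
    Conj: and
    VP
      V: read
      NP
        Det: every
        N: hill
The bracketing above is licensed at every node by one of the given productions, with S at the root.

Grammatical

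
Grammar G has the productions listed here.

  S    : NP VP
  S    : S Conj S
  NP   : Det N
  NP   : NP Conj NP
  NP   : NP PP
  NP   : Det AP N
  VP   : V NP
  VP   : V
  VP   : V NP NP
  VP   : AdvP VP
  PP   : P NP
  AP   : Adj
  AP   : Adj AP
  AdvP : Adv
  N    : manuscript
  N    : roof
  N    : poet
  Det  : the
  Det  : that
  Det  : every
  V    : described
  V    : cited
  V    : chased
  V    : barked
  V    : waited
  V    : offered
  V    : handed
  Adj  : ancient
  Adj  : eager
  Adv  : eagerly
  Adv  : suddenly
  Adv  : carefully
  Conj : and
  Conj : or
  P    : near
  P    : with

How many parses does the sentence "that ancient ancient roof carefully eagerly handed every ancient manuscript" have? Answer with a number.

[S [NP [Det that] [AP [Adj ancient] [AP [Adj ancient]]] [N roof]] [VP [AdvP [Adv carefully]] [VP [AdvP [Adv eagerly]] [VP [V handed] [NP [Det every] [AP [Adj ancient]] [N manuscript]]]]]]
No rule offers an alternative attachment or grouping for any span, so this is the only derivation.

1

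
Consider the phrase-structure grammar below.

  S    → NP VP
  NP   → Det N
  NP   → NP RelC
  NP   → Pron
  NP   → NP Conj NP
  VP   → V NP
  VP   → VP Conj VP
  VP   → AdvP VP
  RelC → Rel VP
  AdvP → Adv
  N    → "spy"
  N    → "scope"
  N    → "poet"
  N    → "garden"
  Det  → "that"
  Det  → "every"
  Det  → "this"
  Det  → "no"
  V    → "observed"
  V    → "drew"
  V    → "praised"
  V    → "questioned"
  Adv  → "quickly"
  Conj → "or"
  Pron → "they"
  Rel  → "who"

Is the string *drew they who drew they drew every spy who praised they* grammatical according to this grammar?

Ungrammatical

For S → NP VP, no prefix of the string parses as an NP.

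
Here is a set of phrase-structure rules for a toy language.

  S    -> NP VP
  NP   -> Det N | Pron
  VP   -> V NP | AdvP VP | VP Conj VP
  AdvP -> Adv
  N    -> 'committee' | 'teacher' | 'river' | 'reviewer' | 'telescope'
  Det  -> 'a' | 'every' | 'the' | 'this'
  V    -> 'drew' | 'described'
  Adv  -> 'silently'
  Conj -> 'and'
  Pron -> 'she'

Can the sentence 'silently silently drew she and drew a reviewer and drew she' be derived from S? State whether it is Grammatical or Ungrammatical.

Ungrammatical

For S → NP VP, no prefix of the string parses as an NP.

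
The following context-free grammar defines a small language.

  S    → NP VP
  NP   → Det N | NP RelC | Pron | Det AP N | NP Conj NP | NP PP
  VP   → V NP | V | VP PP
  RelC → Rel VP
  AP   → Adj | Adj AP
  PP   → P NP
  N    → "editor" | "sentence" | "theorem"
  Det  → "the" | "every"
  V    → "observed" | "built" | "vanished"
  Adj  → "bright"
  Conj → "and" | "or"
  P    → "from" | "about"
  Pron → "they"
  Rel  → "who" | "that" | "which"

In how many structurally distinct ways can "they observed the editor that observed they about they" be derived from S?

4

Two of the 4 distinct bracketings:
[S [NP [Pron they]] [VP [V observed] [NP [NP [Det the] [N editor]] [RelC [Rel that] [VP [V observed] [NP [NP [Pron they]] [PP [P about] [NP [Pron they]]]]]]]]]
[S [NP [Pron they]] [VP [V observed] [NP [NP [Det the] [N editor]] [RelC [Rel that] [VP [VP [V observed] [NP [Pron they]]] [PP [P about] [NP [Pron they]]]]]]]]
The difference turns on whether NP → NP PP is used at the relevant span, versus an alternative expansion of NP.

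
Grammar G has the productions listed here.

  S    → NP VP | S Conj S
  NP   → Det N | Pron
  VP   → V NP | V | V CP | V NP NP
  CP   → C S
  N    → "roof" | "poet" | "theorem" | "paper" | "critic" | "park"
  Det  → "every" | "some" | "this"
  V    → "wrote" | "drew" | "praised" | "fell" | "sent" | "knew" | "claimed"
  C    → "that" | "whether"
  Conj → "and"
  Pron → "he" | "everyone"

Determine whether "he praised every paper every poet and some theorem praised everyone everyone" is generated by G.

[S [S [NP [Pron he]] [VP [V praised] [NP [Det every] [N paper]] [NP [Det every] [N poet]]]] [Conj and] [S [NP [Det some] [N theorem]] [VP [V praised] [NP [Pron everyone]] [NP [Pron everyone]]]]]
The bracketing above is licensed at every node by one of the given productions, with S at the root.

Grammatical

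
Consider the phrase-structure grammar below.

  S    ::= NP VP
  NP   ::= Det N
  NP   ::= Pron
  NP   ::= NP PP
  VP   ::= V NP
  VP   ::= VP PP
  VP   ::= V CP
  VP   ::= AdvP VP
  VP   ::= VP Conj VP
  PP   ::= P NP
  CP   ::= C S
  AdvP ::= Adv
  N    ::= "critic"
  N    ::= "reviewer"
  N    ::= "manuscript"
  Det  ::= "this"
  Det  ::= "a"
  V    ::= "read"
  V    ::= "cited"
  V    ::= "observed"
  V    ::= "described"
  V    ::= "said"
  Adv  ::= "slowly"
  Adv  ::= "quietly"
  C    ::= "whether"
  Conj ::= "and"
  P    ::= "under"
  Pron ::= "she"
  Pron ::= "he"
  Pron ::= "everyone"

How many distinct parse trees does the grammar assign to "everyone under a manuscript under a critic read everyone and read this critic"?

2

The two bracketings:
[S [NP [NP [Pron everyone]] [PP [P under] [NP [NP [Det a] [N manuscript]] [PP [P under] [NP [Det a] [N critic]]]]]] [VP [VP [V read] [NP [Pron everyone]]] [Conj and] [VP [V read] [NP [Det this] [N critic]]]]]
[S [NP [NP [NP [Pron everyone]] [PP [P under] [NP [Det a] [N manuscript]]]] [PP [P under] [NP [Det a] [N critic]]]] [VP [VP [V read] [NP [Pron everyone]]] [Conj and] [VP [V read] [NP [Det this] [N critic]]]]]
The trees differ in how a recursive rule is bracketed over the same span.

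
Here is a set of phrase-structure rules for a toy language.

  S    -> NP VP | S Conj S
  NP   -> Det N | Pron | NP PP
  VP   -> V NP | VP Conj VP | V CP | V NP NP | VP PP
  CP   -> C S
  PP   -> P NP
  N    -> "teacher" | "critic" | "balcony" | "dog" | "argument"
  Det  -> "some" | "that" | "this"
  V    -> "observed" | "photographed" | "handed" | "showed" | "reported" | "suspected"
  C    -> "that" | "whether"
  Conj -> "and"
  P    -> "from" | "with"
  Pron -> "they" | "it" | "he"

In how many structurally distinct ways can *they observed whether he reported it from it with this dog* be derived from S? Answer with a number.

9

Two of the 9 distinct bracketings:
[S [NP [Pron they]] [VP [V observed] [CP [C whether] [S [NP [Pron he]] [VP [V reported] [NP [NP [Pron it]] [PP [P from] [NP [NP [Pron it]] [PP [P with] [NP [Det this] [N dog]]]]]]]]]]]
[S [NP [Pron they]] [VP [V observed] [CP [C whether] [S [NP [Pron he]] [VP [V reported] [NP [NP [NP [Pron it]] [PP [P from] [NP [Pron it]]]] [PP [P with] [NP [Det this] [N dog]]]]]]]]]
The trees differ in how a recursive rule is bracketed over the same span.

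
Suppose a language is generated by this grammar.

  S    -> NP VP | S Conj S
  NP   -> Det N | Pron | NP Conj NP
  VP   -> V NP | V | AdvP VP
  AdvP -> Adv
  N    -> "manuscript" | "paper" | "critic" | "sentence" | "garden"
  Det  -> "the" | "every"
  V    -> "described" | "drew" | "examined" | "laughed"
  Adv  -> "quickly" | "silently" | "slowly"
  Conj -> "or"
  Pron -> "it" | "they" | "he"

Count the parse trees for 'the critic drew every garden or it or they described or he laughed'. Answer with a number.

Two of the 4 distinct bracketings:
[S [S [NP [Det the] [N critic]] [VP [V drew] [NP [Det every] [N garden]]]] [Conj or] [S [S [NP [NP [Pron it]] [Conj or] [NP [Pron they]]] [VP [V described]]] [Conj or] [S [NP [Pron he]] [VP [V laughed]]]]]
[S [S [NP [Det the] [N critic]] [VP [V drew] [NP [NP [Det every] [N garden]] [Conj or] [NP [Pron it]]]]] [Conj or] [S [S [NP [Pron they]] [VP [V described]]] [Conj or] [S [NP [Pron he]] [VP [V laughed]]]]]
The trees differ in how a recursive rule is bracketed over the same span.

4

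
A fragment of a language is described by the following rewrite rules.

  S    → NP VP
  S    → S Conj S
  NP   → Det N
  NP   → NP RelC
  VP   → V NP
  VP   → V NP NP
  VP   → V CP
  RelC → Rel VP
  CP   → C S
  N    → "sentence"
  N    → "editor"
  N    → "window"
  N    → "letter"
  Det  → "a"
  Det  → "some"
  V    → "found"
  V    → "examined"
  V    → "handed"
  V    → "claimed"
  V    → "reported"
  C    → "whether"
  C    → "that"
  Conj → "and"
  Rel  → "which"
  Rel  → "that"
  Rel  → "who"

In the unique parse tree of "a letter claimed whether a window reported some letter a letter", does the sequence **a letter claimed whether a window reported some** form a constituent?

No

[S [NP [Det a] [N letter]] [VP [V claimed] [CP [C whether] [S [NP [Det a] [N window]] [VP [V reported] [NP [Det some] [N letter]] [NP [Det a] [N letter]]]]]]]
The smallest constituent containing 'a letter claimed whether a window reported some' is the S spanning 'a letter claimed whether a window reported some letter a letter'; no single node in the tree dominates exactly the given words.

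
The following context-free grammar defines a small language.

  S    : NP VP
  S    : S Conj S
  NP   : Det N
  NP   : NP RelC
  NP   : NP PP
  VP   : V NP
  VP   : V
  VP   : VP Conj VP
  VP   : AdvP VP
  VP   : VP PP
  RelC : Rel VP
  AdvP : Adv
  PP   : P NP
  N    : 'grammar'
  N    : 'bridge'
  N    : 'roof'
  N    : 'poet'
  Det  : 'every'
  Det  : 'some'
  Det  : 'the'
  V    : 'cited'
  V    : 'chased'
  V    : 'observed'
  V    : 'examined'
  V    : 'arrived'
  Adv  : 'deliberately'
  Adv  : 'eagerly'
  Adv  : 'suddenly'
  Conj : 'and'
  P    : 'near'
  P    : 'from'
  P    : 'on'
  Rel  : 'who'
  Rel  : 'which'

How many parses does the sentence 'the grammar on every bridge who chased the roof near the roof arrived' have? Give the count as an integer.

Two of the 7 distinct bracketings:
[S [NP [NP [NP [Det the] [N grammar]] [PP [P on] [NP [Det every] [N bridge]]]] [RelC [Rel who] [VP [V chased] [NP [NP [Det the] [N roof]] [PP [P near] [NP [Det the] [N roof]]]]]]] [VP [V arrived]]]
[S [NP [NP [NP [Det the] [N grammar]] [PP [P on] [NP [Det every] [N bridge]]]] [RelC [Rel who] [VP [VP [V chased] [NP [Det the] [N roof]]] [PP [P near] [NP [Det the] [N roof]]]]]] [VP [V arrived]]]
The difference turns on whether VP → VP PP is used at the relevant span, versus an alternative expansion of VP.

7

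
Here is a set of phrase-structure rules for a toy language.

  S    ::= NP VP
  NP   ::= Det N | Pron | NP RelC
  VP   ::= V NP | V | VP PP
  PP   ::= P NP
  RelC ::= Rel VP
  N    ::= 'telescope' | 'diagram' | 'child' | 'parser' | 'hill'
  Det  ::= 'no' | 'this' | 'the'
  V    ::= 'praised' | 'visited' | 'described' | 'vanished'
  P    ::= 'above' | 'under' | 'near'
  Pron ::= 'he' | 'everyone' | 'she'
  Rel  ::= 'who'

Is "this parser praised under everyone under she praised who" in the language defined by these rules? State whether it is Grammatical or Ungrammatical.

For S → NP VP, the only prefix that parses as NP is 'this parser', but the remainder 'praised under everyone under she praised who' is not a VP under these rules.

Ungrammatical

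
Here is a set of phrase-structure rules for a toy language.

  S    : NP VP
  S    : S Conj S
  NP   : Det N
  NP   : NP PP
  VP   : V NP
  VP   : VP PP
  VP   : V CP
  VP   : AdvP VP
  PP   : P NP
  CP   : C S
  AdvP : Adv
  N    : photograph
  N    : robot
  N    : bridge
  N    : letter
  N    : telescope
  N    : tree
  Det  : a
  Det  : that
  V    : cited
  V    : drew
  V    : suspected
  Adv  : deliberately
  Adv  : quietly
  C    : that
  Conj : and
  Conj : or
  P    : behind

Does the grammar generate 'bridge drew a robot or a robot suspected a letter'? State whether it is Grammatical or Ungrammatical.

For S → NP VP, no prefix of the string parses as an NP. The alternative S rule S → S Conj S likewise has no satisfying split.

Ungrammatical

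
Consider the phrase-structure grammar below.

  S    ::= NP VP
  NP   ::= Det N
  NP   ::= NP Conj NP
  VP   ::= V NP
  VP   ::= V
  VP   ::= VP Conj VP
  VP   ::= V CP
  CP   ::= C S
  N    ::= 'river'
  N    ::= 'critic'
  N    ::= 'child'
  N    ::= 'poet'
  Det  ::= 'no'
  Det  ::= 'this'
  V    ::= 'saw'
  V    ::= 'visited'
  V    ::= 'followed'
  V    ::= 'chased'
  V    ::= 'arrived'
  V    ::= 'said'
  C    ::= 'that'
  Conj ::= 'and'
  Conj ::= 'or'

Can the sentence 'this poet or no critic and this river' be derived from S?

For S → NP VP, every NP-prefix leaves a non-VP remainder: after 'this poet' the remainder is not a VP; after 'this poet or no critic' the remainder is not a VP.

Ungrammatical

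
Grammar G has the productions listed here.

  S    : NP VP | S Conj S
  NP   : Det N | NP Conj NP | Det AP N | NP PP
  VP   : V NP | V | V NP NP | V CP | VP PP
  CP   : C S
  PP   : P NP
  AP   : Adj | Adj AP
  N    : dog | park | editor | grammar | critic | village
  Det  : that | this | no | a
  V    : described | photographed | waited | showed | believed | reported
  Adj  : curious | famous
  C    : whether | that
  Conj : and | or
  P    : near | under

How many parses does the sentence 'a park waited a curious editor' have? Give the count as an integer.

[S [NP [Det a] [N park]] [VP [V waited] [NP [Det a] [AP [Adj curious]] [N editor]]]]
No rule offers an alternative attachment or grouping for any span, so this is the only derivation.

1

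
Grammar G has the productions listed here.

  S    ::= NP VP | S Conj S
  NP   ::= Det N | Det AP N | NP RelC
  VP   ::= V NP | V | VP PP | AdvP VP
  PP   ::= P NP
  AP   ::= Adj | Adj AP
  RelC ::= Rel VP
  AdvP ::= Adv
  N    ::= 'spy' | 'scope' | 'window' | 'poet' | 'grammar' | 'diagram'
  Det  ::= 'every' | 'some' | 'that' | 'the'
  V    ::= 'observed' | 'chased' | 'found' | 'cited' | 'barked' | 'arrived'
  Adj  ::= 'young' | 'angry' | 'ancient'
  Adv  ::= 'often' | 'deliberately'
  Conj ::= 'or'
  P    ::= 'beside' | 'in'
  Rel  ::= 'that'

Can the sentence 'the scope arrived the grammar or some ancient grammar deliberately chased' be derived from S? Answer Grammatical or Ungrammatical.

Grammatical

S
  S
    NP
      Det: the
      N: scope
    VP
      V: arrived
      NP
        Det: the
        N: grammar
  Conj: or
  S
    NP
      Det: some
      AP
        Adj: ancient
      N: grammar
    VP
      AdvP
        Adv: deliberately
      VP
        V: chased
Every word is introduced by a lexical rule and the phrasal rules combine the resulting categories into a single S.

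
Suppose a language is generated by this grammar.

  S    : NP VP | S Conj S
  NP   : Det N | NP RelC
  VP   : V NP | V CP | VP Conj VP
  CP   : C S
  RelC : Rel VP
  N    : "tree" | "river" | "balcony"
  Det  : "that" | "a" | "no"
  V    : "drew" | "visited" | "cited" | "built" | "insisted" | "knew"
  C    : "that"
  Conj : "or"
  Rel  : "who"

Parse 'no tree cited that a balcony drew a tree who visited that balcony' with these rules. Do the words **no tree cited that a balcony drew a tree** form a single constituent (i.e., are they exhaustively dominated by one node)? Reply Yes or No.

No

[S [NP [Det no] [N tree]] [VP [V cited] [CP [C that] [S [NP [Det a] [N balcony]] [VP [V drew] [NP [NP [Det a] [N tree]] [RelC [Rel who] [VP [V visited] [NP [Det that] [N balcony]]]]]]]]]]
The smallest constituent containing 'no tree cited that a balcony drew a tree' is the S spanning 'no tree cited that a balcony drew a tree who visited that balcony'; no single node in the tree dominates exactly the given words.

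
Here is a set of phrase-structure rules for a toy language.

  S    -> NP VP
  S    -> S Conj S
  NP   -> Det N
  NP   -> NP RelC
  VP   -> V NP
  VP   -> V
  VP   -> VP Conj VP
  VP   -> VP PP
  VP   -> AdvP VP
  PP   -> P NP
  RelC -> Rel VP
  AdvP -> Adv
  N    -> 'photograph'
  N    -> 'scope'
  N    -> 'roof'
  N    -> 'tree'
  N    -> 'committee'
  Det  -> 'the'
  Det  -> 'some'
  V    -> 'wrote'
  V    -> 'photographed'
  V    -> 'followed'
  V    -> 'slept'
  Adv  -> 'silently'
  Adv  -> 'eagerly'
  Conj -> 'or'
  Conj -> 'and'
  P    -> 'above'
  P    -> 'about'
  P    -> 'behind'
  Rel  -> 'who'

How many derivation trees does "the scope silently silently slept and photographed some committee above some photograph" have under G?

Two of the 9 distinct bracketings:
[S [NP [Det the] [N scope]] [VP [VP [AdvP [Adv silently]] [VP [AdvP [Adv silently]] [VP [V slept]]]] [Conj and] [VP [VP [V photographed] [NP [Det some] [N committee]]] [PP [P above] [NP [Det some] [N photograph]]]]]]
[S [NP [Det the] [N scope]] [VP [VP [VP [AdvP [Adv silently]] [VP [AdvP [Adv silently]] [VP [V slept]]]] [Conj and] [VP [V photographed] [NP [Det some] [N committee]]]] [PP [P above] [NP [Det some] [N photograph]]]]]
The trees differ in how a recursive rule is bracketed over the same span.

9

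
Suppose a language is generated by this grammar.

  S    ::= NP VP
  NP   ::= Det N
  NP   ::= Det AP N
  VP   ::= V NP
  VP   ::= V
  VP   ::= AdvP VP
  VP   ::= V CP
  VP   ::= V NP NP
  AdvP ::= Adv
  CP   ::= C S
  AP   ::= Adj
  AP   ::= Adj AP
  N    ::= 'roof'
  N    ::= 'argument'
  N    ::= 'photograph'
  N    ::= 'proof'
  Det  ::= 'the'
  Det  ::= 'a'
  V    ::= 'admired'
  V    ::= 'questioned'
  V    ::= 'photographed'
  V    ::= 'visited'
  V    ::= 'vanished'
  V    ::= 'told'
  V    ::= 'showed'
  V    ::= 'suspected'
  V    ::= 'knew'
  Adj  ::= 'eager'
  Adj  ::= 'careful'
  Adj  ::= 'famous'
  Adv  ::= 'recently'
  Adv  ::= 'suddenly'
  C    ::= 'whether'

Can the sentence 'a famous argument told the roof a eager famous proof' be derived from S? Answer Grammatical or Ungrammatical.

Grammatical

[S [NP [Det a] [AP [Adj famous]] [N argument]] [VP [V told] [NP [Det the] [N roof]] [NP [Det a] [AP [Adj eager] [AP [Adj famous]]] [N proof]]]]
The bracketing above is licensed at every node by one of the given productions, with S at the root.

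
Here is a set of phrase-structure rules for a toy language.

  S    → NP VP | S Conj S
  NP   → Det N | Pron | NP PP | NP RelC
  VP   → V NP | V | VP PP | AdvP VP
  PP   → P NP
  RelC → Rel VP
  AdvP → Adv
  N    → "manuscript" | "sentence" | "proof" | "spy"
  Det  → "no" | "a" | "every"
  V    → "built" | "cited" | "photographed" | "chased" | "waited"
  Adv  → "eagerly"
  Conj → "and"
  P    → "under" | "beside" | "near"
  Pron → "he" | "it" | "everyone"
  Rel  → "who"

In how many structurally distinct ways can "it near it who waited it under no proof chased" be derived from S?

7

Two of the 7 distinct bracketings:
[S [NP [NP [Pron it]] [PP [P near] [NP [NP [NP [Pron it]] [RelC [Rel who] [VP [V waited] [NP [Pron it]]]]] [PP [P under] [NP [Det no] [N proof]]]]]] [VP [V chased]]]
[S [NP [NP [Pron it]] [PP [P near] [NP [NP [Pron it]] [RelC [Rel who] [VP [V waited] [NP [NP [Pron it]] [PP [P under] [NP [Det no] [N proof]]]]]]]]] [VP [V chased]]]
The trees differ in how a recursive rule is bracketed over the same span.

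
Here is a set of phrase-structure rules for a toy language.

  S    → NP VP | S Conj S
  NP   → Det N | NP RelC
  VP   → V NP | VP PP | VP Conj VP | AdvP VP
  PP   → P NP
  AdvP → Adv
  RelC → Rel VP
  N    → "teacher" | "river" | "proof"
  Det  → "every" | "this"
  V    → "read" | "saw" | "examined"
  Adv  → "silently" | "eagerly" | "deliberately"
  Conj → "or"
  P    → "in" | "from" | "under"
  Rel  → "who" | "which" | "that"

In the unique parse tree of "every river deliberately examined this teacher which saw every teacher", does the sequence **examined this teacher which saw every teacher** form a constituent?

Yes

[S [NP [Det every] [N river]] [VP [AdvP [Adv deliberately]] [VP [V examined] [NP [NP [Det this] [N teacher]] [RelC [Rel which] [VP [V saw] [NP [Det every] [N teacher]]]]]]]]
The words 'examined this teacher which saw every teacher' are exhaustively dominated by a single VP node (built by VP → V NP), so they form a constituent.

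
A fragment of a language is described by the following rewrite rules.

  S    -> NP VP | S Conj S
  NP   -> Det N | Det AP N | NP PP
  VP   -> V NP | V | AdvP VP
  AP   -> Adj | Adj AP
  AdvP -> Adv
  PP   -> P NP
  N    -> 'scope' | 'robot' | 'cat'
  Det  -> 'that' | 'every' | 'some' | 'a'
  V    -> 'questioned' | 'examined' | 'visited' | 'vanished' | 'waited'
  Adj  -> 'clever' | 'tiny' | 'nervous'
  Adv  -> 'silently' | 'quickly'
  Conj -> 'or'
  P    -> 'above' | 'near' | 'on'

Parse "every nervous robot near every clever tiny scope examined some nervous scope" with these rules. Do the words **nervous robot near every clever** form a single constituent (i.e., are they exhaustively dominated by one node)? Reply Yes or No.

[S [NP [NP [Det every] [AP [Adj nervous]] [N robot]] [PP [P near] [NP [Det every] [AP [Adj clever] [AP [Adj tiny]]] [N scope]]]] [VP [V examined] [NP [Det some] [AP [Adj nervous]] [N scope]]]]
The smallest constituent containing 'nervous robot near every clever' is the NP spanning 'every nervous robot near every clever tiny scope'; no single node in the tree dominates exactly the given words.

No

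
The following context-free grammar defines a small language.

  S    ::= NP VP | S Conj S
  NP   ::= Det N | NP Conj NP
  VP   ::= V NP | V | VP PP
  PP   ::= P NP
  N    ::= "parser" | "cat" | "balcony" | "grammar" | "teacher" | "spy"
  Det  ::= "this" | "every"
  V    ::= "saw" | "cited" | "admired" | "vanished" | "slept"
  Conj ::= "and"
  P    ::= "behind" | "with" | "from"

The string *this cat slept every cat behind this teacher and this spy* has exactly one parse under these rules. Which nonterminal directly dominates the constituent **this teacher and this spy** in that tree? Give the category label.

PP

[S [NP [Det this] [N cat]] [VP [VP [V slept] [NP [Det every] [N cat]]] [PP [P behind] [NP [NP [Det this] [N teacher]] [Conj and] [NP [Det this] [N spy]]]]]]
The span 'this teacher and this spy' is the NP node built by NP → NP Conj NP.
Its mother is the PP built by PP → P NP.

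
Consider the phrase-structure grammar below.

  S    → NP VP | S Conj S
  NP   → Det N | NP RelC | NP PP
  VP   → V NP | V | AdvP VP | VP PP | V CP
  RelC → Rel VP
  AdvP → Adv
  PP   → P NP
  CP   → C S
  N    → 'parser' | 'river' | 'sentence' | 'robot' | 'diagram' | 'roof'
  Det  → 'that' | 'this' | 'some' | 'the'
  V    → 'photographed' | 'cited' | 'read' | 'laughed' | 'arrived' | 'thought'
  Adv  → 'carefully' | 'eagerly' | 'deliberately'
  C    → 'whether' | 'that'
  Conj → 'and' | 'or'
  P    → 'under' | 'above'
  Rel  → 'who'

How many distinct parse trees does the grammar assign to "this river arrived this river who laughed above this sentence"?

Two of the 3 distinct bracketings:
[S [NP [Det this] [N river]] [VP [V arrived] [NP [NP [Det this] [N river]] [RelC [Rel who] [VP [VP [V laughed]] [PP [P above] [NP [Det this] [N sentence]]]]]]]]
[S [NP [Det this] [N river]] [VP [V arrived] [NP [NP [NP [Det this] [N river]] [RelC [Rel who] [VP [V laughed]]]] [PP [P above] [NP [Det this] [N sentence]]]]]]
The difference turns on whether NP → NP PP is used at the relevant span, versus an alternative expansion of NP.

3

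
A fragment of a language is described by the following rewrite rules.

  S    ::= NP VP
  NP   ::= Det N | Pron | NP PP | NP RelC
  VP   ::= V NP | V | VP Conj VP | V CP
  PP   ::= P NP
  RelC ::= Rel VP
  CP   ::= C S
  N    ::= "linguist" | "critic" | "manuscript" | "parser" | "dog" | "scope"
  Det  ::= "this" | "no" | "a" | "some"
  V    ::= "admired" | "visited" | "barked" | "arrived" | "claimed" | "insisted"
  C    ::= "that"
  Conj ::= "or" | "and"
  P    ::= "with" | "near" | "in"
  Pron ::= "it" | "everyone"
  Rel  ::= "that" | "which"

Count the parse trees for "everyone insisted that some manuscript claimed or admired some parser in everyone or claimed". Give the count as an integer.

5

Two of the 5 distinct bracketings:
[S [NP [Pron everyone]] [VP [VP [V insisted] [CP [C that] [S [NP [Det some] [N manuscript]] [VP [V claimed]]]]] [Conj or] [VP [VP [V admired] [NP [NP [Det some] [N parser]] [PP [P in] [NP [Pron everyone]]]]] [Conj or] [VP [V claimed]]]]]
[S [NP [Pron everyone]] [VP [VP [VP [V insisted] [CP [C that] [S [NP [Det some] [N manuscript]] [VP [V claimed]]]]] [Conj or] [VP [V admired] [NP [NP [Det some] [N parser]] [PP [P in] [NP [Pron everyone]]]]]] [Conj or] [VP [V claimed]]]]
The trees differ in how a recursive rule is bracketed over the same span.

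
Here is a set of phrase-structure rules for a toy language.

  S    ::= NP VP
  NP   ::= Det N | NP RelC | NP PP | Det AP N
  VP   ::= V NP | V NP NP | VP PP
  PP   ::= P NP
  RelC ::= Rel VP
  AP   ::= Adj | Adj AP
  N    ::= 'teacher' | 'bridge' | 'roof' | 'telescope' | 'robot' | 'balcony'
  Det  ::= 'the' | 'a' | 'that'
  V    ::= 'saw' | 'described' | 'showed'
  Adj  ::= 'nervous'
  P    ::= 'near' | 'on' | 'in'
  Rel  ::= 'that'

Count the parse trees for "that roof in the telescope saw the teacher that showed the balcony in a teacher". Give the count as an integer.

4

Two of the 4 distinct bracketings:
[S [NP [NP [Det that] [N roof]] [PP [P in] [NP [Det the] [N telescope]]]] [VP [V saw] [NP [NP [Det the] [N teacher]] [RelC [Rel that] [VP [V showed] [NP [NP [Det the] [N balcony]] [PP [P in] [NP [Det a] [N teacher]]]]]]]]]
[S [NP [NP [Det that] [N roof]] [PP [P in] [NP [Det the] [N telescope]]]] [VP [V saw] [NP [NP [Det the] [N teacher]] [RelC [Rel that] [VP [VP [V showed] [NP [Det the] [N balcony]]] [PP [P in] [NP [Det a] [N teacher]]]]]]]]
The difference turns on whether VP → VP PP is used at the relevant span, versus an alternative expansion of VP.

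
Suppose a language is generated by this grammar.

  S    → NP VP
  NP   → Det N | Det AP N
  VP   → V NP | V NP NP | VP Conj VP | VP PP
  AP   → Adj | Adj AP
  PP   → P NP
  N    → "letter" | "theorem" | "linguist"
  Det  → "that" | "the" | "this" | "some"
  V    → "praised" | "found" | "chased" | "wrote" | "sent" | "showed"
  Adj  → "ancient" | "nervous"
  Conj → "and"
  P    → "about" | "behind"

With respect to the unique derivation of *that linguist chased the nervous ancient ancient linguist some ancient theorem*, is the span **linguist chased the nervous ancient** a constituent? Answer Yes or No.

No

[S [NP [Det that] [N linguist]] [VP [V chased] [NP [Det the] [AP [Adj nervous] [AP [Adj ancient] [AP [Adj ancient]]]] [N linguist]] [NP [Det some] [AP [Adj ancient]] [N theorem]]]]
The smallest constituent containing 'linguist chased the nervous ancient' is the S spanning 'that linguist chased the nervous ancient ancient linguist some ancient theorem'; no single node in the tree dominates exactly the given words.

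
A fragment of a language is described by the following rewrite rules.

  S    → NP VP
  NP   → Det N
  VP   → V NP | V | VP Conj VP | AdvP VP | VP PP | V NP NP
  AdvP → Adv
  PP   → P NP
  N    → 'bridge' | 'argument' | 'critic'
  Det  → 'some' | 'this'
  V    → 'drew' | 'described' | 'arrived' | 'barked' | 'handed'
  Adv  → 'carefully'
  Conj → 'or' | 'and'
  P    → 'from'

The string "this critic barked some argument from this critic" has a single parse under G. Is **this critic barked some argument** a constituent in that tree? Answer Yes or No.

[S [NP [Det this] [N critic]] [VP [VP [V barked] [NP [Det some] [N argument]]] [PP [P from] [NP [Det this] [N critic]]]]]
The smallest constituent containing 'this critic barked some argument' is the S spanning 'this critic barked some argument from this critic'; no single node in the tree dominates exactly the given words.

No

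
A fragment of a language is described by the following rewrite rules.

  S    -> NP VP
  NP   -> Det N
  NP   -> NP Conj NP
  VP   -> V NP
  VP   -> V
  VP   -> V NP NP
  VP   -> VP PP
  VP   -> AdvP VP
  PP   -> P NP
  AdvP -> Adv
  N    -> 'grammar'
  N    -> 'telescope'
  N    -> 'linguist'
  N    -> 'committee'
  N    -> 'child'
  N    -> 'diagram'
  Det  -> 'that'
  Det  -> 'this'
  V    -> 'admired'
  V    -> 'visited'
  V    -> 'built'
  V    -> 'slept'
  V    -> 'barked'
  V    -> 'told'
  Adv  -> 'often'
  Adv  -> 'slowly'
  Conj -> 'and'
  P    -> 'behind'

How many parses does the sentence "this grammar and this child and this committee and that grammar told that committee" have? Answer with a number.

5

Two of the 5 distinct bracketings:
[S [NP [NP [Det this] [N grammar]] [Conj and] [NP [NP [Det this] [N child]] [Conj and] [NP [NP [Det this] [N committee]] [Conj and] [NP [Det that] [N grammar]]]]] [VP [V told] [NP [Det that] [N committee]]]]
[S [NP [NP [Det this] [N grammar]] [Conj and] [NP [NP [NP [Det this] [N child]] [Conj and] [NP [Det this] [N committee]]] [Conj and] [NP [Det that] [N grammar]]]] [VP [V told] [NP [Det that] [N committee]]]]
The trees differ in how a recursive rule is bracketed over the same span.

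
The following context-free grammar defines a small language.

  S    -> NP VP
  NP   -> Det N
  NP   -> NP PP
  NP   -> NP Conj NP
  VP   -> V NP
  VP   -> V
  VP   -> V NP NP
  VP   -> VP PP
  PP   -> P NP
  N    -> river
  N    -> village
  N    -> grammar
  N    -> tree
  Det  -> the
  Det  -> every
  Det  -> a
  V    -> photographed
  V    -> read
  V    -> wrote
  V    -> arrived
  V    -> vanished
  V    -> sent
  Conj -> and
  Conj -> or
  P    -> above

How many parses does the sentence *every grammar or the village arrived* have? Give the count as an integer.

[S [NP [NP [Det every] [N grammar]] [Conj or] [NP [Det the] [N village]]] [VP [V arrived]]]
No rule offers an alternative attachment or grouping for any span, so this is the only derivation.

1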